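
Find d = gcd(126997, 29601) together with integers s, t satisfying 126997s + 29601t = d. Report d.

13

Repeated division:
126997 = 4×29601 + 8593
29601 = 3×8593 + 3822
8593 = 2×3822 + 949
3822 = 4×949 + 26
949 = 36×26 + 13
26 = 2×13 + 0
gcd(126997, 29601) = 13.
Working backward:
13 = 949 − 36·26
13 = −36·3822 + 145·949
13 = 145·8593 − 326·3822
13 = −326·29601 + 1123·8593
13 = 1123·126997 − 4818·29601
So 13 = (1123)·126997 + (-4818)·29601.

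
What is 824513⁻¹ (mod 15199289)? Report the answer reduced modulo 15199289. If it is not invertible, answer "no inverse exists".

gcd(15199289, 824513) by repeated division:
15199289 = 18×824513 + 358055
824513 = 2×358055 + 108403
358055 = 3×108403 + 32846
108403 = 3×32846 + 9865
32846 = 3×9865 + 3251
9865 = 3×3251 + 112
3251 = 29×112 + 3
112 = 37×3 + 1
3 = 3×1 + 0
gcd = 1, so the inverse exists. Back-substitute:
1 = 112 − 37·3
1 = −37·3251 + 1074·112
1 = 1074·9865 − 3259·3251
1 = −3259·32846 + 10851·9865
1 = 10851·108403 − 35812·32846
1 = −35812·358055 + 118287·108403
1 = 118287·824513 − 272386·358055
1 = −272386·15199289 + 5021235·824513
So 824513·5021235 ≡ 1 (mod 15199289).

5021235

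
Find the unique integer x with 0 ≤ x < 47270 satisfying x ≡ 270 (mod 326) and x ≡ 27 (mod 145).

33522

Write x = 270 + 326·k. Then 326·k ≡ 27 − 270 ≡ 47 (mod 145).
Need 326⁻¹ mod 145. Extended Euclid on (145, 36):
145 = 4×36 + 1
36 = 36×1 + 0
Back-substitute:
1 = 145 − 4·36
326⁻¹ ≡ 141 (mod 145), so k ≡ 141·47 ≡ 102 (mod 145).
x = 270 + 326·102 = 33522.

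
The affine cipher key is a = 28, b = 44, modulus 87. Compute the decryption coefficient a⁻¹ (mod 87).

28

Run Euclid on (87, 28):
87 = 3·28 + 3
28 = 9·3 + 1
3 = 3·1 + 0
The gcd is 1. Working backward:
1 = 28 − 9·3
1 = −9·87 + 28·28
So 28·28 ≡ 1 (mod 87).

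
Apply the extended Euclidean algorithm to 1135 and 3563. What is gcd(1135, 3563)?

1

Repeated division:
3563 = 3*1135 + 158
1135 = 7*158 + 29
158 = 5*29 + 13
29 = 2*13 + 3
13 = 4*3 + 1
3 = 3*1 + 0
gcd(1135, 3563) = 1.
Working backward:
1 = 13 − 4·3
1 = −4·29 + 9·13
1 = 9·158 − 49·29
1 = −49·1135 + 352·158
1 = 352·3563 − 1105·1135
So 1 = (352)·3563 + (-1105)·1135.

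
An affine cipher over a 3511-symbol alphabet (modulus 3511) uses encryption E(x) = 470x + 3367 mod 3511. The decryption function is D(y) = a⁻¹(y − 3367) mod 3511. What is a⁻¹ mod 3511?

Run Euclid on (3511, 470):
3511 = 7·470 + 221
470 = 2·221 + 28
221 = 7·28 + 25
28 = 1·25 + 3
25 = 8·3 + 1
3 = 3·1 + 0
The gcd is 1. Working backward:
1 = 25 − 8·3
1 = −8·28 + 9·25
1 = 9·221 − 71·28
1 = −71·470 + 151·221
1 = 151·3511 − 1128·470
Hence 470⁻¹ ≡ -1128 ≡ 2383 (mod 3511).

2383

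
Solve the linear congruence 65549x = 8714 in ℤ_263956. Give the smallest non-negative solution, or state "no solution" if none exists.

no solution

gcd(65549, 263956):
263956 = 4*65549 + 1760
65549 = 37*1760 + 429
1760 = 4*429 + 44
429 = 9*44 + 33
44 = 1*33 + 11
33 = 3*11 + 0
gcd = 11, but 11 ∤ 8714, so the congruence has no solution.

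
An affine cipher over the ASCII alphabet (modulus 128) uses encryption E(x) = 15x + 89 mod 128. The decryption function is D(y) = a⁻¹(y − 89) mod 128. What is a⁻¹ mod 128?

111

Apply the Euclidean algorithm to 128 and 15:
128 = 8×15 + 8
15 = 1×8 + 7
8 = 1×7 + 1
7 = 7×1 + 0
Since gcd(15, 128) = 1, back-substitute to write 1 as a combination:
1 = 8 − 7
1 = −15 + 2·8
1 = 2·128 − 17·15
Hence 15⁻¹ ≡ -17 ≡ 111 (mod 128).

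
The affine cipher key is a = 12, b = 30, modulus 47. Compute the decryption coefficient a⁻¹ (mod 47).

gcd(47, 12) by repeated division:
47 = 3×12 + 11
12 = 1×11 + 1
11 = 11×1 + 0
gcd = 1, so the inverse exists. Back-substitute:
1 = 12 − 11
1 = −47 + 4·12
So 12·4 ≡ 1 (mod 47).

4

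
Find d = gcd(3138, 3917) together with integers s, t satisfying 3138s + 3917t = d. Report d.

Repeated division:
3917 = 1×3138 + 779
3138 = 4×779 + 22
779 = 35×22 + 9
22 = 2×9 + 4
9 = 2×4 + 1
4 = 4×1 + 0
gcd(3138, 3917) = 1.
Back-substituting:
1 = 9 − 2·4
1 = −2·22 + 5·9
1 = 5·779 − 177·22
1 = −177·3138 + 713·779
1 = 713·3917 − 890·3138
So 1 = (713)·3917 + (-890)·3138.

1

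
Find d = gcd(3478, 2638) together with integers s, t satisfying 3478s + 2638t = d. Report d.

Euclidean algorithm:
3478 = 1·2638 + 840
2638 = 3·840 + 118
840 = 7·118 + 14
118 = 8·14 + 6
14 = 2·6 + 2
6 = 3·2 + 0
gcd(3478, 2638) = 2.
Back-substituting:
2 = 14 − 2·6
2 = −2·118 + 17·14
2 = 17·840 − 121·118
2 = −121·2638 + 380·840
2 = 380·3478 − 501·2638
So 2 = (380)·3478 + (-501)·2638.

2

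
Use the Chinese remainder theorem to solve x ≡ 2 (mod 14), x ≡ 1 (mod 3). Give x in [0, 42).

Write x = 2 + 14·k. Then 14·k ≡ 1 − 2 ≡ 2 (mod 3).
Need 14⁻¹ mod 3. Extended Euclid on (3, 2):
3 = 1*2 + 1
2 = 2*1 + 0
Back-substitute:
1 = 3 − 2
14⁻¹ ≡ 2 (mod 3), so k ≡ 2·2 ≡ 1 (mod 3).
x = 2 + 14·1 = 16.

16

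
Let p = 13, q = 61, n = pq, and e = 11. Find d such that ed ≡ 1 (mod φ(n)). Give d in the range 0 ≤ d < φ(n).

φ(n) = (p−1)(q−1) = 12·60 = 720.
Need d with 11·d ≡ 1 (mod 720). Apply the extended Euclidean algorithm:
720 = 65·11 + 5
11 = 2·5 + 1
5 = 5·1 + 0
Back-substitute:
1 = 11 − 2·5
1 = −2·720 + 131·11
So 11·131 ≡ 1 (mod 720), hence d = 131.

131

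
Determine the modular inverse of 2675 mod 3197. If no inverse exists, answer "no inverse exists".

Extended Euclidean algorithm:
3197 = 1·2675 + 522
2675 = 5·522 + 65
522 = 8·65 + 2
65 = 32·2 + 1
2 = 2·1 + 0
Since gcd(2675, 3197) = 1, back-substitute to write 1 as a combination:
1 = 65 − 32·2
1 = −32·522 + 257·65
1 = 257·2675 − 1317·522
1 = −1317·3197 + 1574·2675
So 2675·1574 ≡ 1 (mod 3197).

1574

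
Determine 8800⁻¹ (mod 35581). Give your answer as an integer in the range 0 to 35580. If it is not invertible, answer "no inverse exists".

Extended Euclidean algorithm:
35581 = 4·8800 + 381
8800 = 23·381 + 37
381 = 10·37 + 11
37 = 3·11 + 4
11 = 2·4 + 3
4 = 1·3 + 1
3 = 3·1 + 0
gcd = 1, so the inverse exists. Back-substitute:
1 = 4 − 3
1 = −11 + 3·4
1 = 3·37 − 10·11
1 = −10·381 + 103·37
1 = 103·8800 − 2379·381
1 = −2379·35581 + 9619·8800
So 8800·9619 ≡ 1 (mod 35581).

9619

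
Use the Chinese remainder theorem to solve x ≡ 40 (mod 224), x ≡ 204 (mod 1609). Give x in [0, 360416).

354184

Write x = 40 + 224·k. Then 224·k ≡ 204 − 40 ≡ 164 (mod 1609).
Need 224⁻¹ mod 1609. Extended Euclid on (1609, 224):
1609 = 7*224 + 41
224 = 5*41 + 19
41 = 2*19 + 3
19 = 6*3 + 1
3 = 3*1 + 0
Back-substitute:
1 = 19 − 6·3
1 = −6·41 + 13·19
1 = 13·224 − 71·41
1 = −71·1609 + 510·224
224⁻¹ ≡ 510 (mod 1609), so k ≡ 510·164 ≡ 1581 (mod 1609).
x = 40 + 224·1581 = 354184.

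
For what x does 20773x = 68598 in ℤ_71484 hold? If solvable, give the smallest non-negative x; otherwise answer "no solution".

First find gcd(20773, 71484):
71484 = 3*20773 + 9165
20773 = 2*9165 + 2443
9165 = 3*2443 + 1836
2443 = 1*1836 + 607
1836 = 3*607 + 15
607 = 40*15 + 7
15 = 2*7 + 1
7 = 7*1 + 0
gcd = 1, so a unique solution mod 71484 exists.
Back-substitute for the Bézout coefficients:
1 = 15 − 2·7
1 = −2·607 + 81·15
1 = 81·1836 − 245·607
1 = −245·2443 + 326·1836
1 = 326·9165 − 1223·2443
1 = −1223·20773 + 2772·9165
1 = 2772·71484 − 9539·20773
So 20773·(-9539) ≡ 1 (mod 71484), giving 20773⁻¹ ≡ 61945.
x ≡ 20773⁻¹·68598 ≡ 61945·68598 ≡ 8214 (mod 71484).

8214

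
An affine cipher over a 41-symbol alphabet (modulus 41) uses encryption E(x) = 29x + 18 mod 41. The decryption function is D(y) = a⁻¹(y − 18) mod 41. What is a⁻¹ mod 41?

gcd(41, 29) by repeated division:
41 = 1·29 + 12
29 = 2·12 + 5
12 = 2·5 + 2
5 = 2·2 + 1
2 = 2·1 + 0
The gcd is 1. Working backward:
1 = 5 − 2·2
1 = −2·12 + 5·5
1 = 5·29 − 12·12
1 = −12·41 + 17·29
So 29·17 ≡ 1 (mod 41).

17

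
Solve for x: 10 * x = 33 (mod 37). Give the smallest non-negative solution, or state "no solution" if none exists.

First find gcd(10, 37):
37 = 3*10 + 7
10 = 1*7 + 3
7 = 2*3 + 1
3 = 3*1 + 0
gcd = 1, so a unique solution mod 37 exists.
Back-substitute for the Bézout coefficients:
1 = 7 − 2·3
1 = −2·10 + 3·7
1 = 3·37 − 11·10
So 10·(-11) ≡ 1 (mod 37), giving 10⁻¹ ≡ 26.
x ≡ 10⁻¹·33 ≡ 26·33 ≡ 7 (mod 37).

7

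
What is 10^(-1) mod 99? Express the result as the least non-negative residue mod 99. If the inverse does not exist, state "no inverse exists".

Run Euclid on (99, 10):
99 = 9·10 + 9
10 = 1·9 + 1
9 = 9·1 + 0
gcd = 1, so the inverse exists. Back-substitute:
1 = 10 − 9
1 = −99 + 10·10
So 10·10 ≡ 1 (mod 99).

10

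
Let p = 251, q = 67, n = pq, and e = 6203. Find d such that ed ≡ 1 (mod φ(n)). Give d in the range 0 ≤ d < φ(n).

φ(n) = (p−1)(q−1) = 250·66 = 16500.
Need d with 6203·d ≡ 1 (mod 16500). Apply the extended Euclidean algorithm:
16500 = 2*6203 + 4094
6203 = 1*4094 + 2109
4094 = 1*2109 + 1985
2109 = 1*1985 + 124
1985 = 16*124 + 1
124 = 124*1 + 0
Back-substitute:
1 = 1985 − 16·124
1 = −16·2109 + 17·1985
1 = 17·4094 − 33·2109
1 = −33·6203 + 50·4094
1 = 50·16500 − 133·6203
So 6203·(-133) ≡ 1 (mod 16500), hence d ≡ -133 ≡ 16367 (mod 16500).

16367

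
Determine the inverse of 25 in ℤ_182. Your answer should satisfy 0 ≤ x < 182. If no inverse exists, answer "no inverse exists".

51

Extended Euclidean algorithm:
182 = 7·25 + 7
25 = 3·7 + 4
7 = 1·4 + 3
4 = 1·3 + 1
3 = 3·1 + 0
gcd = 1, so the inverse exists. Back-substitute:
1 = 4 − 3
1 = −7 + 2·4
1 = 2·25 − 7·7
1 = −7·182 + 51·25
So 25·51 ≡ 1 (mod 182).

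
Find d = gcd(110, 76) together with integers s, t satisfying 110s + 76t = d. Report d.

Repeated division:
110 = 1*76 + 34
76 = 2*34 + 8
34 = 4*8 + 2
8 = 4*2 + 0
gcd(110, 76) = 2.
Back-substituting:
2 = 34 − 4·8
2 = −4·76 + 9·34
2 = 9·110 − 13·76
So 2 = (9)·110 + (-13)·76.

2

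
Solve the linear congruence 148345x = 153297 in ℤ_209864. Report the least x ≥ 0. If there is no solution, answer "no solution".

37833

First find gcd(148345, 209864):
209864 = 1×148345 + 61519
148345 = 2×61519 + 25307
61519 = 2×25307 + 10905
25307 = 2×10905 + 3497
10905 = 3×3497 + 414
3497 = 8×414 + 185
414 = 2×185 + 44
185 = 4×44 + 9
44 = 4×9 + 8
9 = 1×8 + 1
8 = 8×1 + 0
gcd = 1, so a unique solution mod 209864 exists.
Back-substitute for the Bézout coefficients:
1 = 9 − 8
1 = −44 + 5·9
1 = 5·185 − 21·44
1 = −21·414 + 47·185
1 = 47·3497 − 397·414
1 = −397·10905 + 1238·3497
1 = 1238·25307 − 2873·10905
1 = −2873·61519 + 6984·25307
1 = 6984·148345 − 16841·61519
1 = −16841·209864 + 23825·148345
So 148345·(23825) ≡ 1 (mod 209864), giving 148345⁻¹ ≡ 23825.
x ≡ 148345⁻¹·153297 ≡ 23825·153297 ≡ 37833 (mod 209864).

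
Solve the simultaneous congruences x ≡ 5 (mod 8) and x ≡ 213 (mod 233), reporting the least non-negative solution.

Write x = 5 + 8·k. Then 8·k ≡ 213 − 5 ≡ 208 (mod 233).
Need 8⁻¹ mod 233. Extended Euclid on (233, 8):
233 = 29*8 + 1
8 = 8*1 + 0
Back-substitute:
1 = 233 − 29·8
8⁻¹ ≡ 204 (mod 233), so k ≡ 204·208 ≡ 26 (mod 233).
x = 5 + 8·26 = 213.

213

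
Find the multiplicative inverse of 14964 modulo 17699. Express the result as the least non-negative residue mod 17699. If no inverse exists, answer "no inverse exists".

15557

Extended Euclidean algorithm:
17699 = 1×14964 + 2735
14964 = 5×2735 + 1289
2735 = 2×1289 + 157
1289 = 8×157 + 33
157 = 4×33 + 25
33 = 1×25 + 8
25 = 3×8 + 1
8 = 8×1 + 0
Since gcd(14964, 17699) = 1, back-substitute to write 1 as a combination:
1 = 25 − 3·8
1 = −3·33 + 4·25
1 = 4·157 − 19·33
1 = −19·1289 + 156·157
1 = 156·2735 − 331·1289
1 = −331·14964 + 1811·2735
1 = 1811·17699 − 2142·14964
Thus 14964·(-2142) ≡ 1 (mod 17699); reducing, -2142 mod 17699 = 15557.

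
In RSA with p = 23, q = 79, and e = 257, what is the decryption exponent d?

φ(n) = (p−1)(q−1) = 22·78 = 1716.
Need d with 257·d ≡ 1 (mod 1716). Apply the extended Euclidean algorithm:
1716 = 6×257 + 174
257 = 1×174 + 83
174 = 2×83 + 8
83 = 10×8 + 3
8 = 2×3 + 2
3 = 1×2 + 1
2 = 2×1 + 0
Back-substitute:
1 = 3 − 2
1 = −8 + 3·3
1 = 3·83 − 31·8
1 = −31·174 + 65·83
1 = 65·257 − 96·174
1 = −96·1716 + 641·257
So 257·641 ≡ 1 (mod 1716), hence d = 641.

641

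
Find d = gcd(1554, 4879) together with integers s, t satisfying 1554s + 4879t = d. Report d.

Repeated division:
4879 = 3×1554 + 217
1554 = 7×217 + 35
217 = 6×35 + 7
35 = 5×7 + 0
gcd(1554, 4879) = 7.
Working backward:
7 = 217 − 6·35
7 = −6·1554 + 43·217
7 = 43·4879 − 135·1554
So 7 = (43)·4879 + (-135)·1554.

7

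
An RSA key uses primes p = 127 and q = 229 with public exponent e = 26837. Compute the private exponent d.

φ(n) = (p−1)(q−1) = 126·228 = 28728.
Need d with 26837·d ≡ 1 (mod 28728). Apply the extended Euclidean algorithm:
28728 = 1*26837 + 1891
26837 = 14*1891 + 363
1891 = 5*363 + 76
363 = 4*76 + 59
76 = 1*59 + 17
59 = 3*17 + 8
17 = 2*8 + 1
8 = 8*1 + 0
Back-substitute:
1 = 17 − 2·8
1 = −2·59 + 7·17
1 = 7·76 − 9·59
1 = −9·363 + 43·76
1 = 43·1891 − 224·363
1 = −224·26837 + 3179·1891
1 = 3179·28728 − 3403·26837
So 26837·(-3403) ≡ 1 (mod 28728), hence d ≡ -3403 ≡ 25325 (mod 28728).

25325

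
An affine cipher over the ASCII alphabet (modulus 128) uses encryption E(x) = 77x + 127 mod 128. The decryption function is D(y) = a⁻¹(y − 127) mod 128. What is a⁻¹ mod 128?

Apply the Euclidean algorithm to 128 and 77:
128 = 1*77 + 51
77 = 1*51 + 26
51 = 1*26 + 25
26 = 1*25 + 1
25 = 25*1 + 0
Since gcd(77, 128) = 1, back-substitute to write 1 as a combination:
1 = 26 − 25
1 = −51 + 2·26
1 = 2·77 − 3·51
1 = −3·128 + 5·77
So 77·5 ≡ 1 (mod 128).

5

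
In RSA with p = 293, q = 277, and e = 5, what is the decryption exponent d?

φ(n) = (p−1)(q−1) = 292·276 = 80592.
Need d with 5·d ≡ 1 (mod 80592). Apply the extended Euclidean algorithm:
80592 = 16118×5 + 2
5 = 2×2 + 1
2 = 2×1 + 0
Back-substitute:
1 = 5 − 2·2
1 = −2·80592 + 32237·5
So 5·32237 ≡ 1 (mod 80592), hence d = 32237.

32237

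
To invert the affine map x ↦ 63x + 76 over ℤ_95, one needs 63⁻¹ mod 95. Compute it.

92

Run Euclid on (95, 63):
95 = 1*63 + 32
63 = 1*32 + 31
32 = 1*31 + 1
31 = 31*1 + 0
gcd = 1, so the inverse exists. Back-substitute:
1 = 32 − 31
1 = −63 + 2·32
1 = 2·95 − 3·63
Thus 63·(-3) ≡ 1 (mod 95); reducing, -3 mod 95 = 92.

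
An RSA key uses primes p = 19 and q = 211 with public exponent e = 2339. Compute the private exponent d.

3599

φ(n) = (p−1)(q−1) = 18·210 = 3780.
Need d with 2339·d ≡ 1 (mod 3780). Apply the extended Euclidean algorithm:
3780 = 1·2339 + 1441
2339 = 1·1441 + 898
1441 = 1·898 + 543
898 = 1·543 + 355
543 = 1·355 + 188
355 = 1·188 + 167
188 = 1·167 + 21
167 = 7·21 + 20
21 = 1·20 + 1
20 = 20·1 + 0
Back-substitute:
1 = 21 − 20
1 = −167 + 8·21
1 = 8·188 − 9·167
1 = −9·355 + 17·188
1 = 17·543 − 26·355
1 = −26·898 + 43·543
1 = 43·1441 − 69·898
1 = −69·2339 + 112·1441
1 = 112·3780 − 181·2339
So 2339·(-181) ≡ 1 (mod 3780), hence d ≡ -181 ≡ 3599 (mod 3780).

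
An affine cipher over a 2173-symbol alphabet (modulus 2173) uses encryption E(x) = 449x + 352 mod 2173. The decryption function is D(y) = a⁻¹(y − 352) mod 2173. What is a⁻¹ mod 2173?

1660

Extended Euclidean algorithm:
2173 = 4*449 + 377
449 = 1*377 + 72
377 = 5*72 + 17
72 = 4*17 + 4
17 = 4*4 + 1
4 = 4*1 + 0
gcd = 1, so the inverse exists. Back-substitute:
1 = 17 − 4·4
1 = −4·72 + 17·17
1 = 17·377 − 89·72
1 = −89·449 + 106·377
1 = 106·2173 − 513·449
Hence 449⁻¹ ≡ -513 ≡ 1660 (mod 2173).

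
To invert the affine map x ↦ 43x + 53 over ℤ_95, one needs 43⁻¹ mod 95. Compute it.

Run Euclid on (95, 43):
95 = 2×43 + 9
43 = 4×9 + 7
9 = 1×7 + 2
7 = 3×2 + 1
2 = 2×1 + 0
Since gcd(43, 95) = 1, back-substitute to write 1 as a combination:
1 = 7 − 3·2
1 = −3·9 + 4·7
1 = 4·43 − 19·9
1 = −19·95 + 42·43
So 43·42 ≡ 1 (mod 95).

42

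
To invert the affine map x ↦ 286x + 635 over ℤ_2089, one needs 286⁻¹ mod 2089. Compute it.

gcd(2089, 286) by repeated division:
2089 = 7×286 + 87
286 = 3×87 + 25
87 = 3×25 + 12
25 = 2×12 + 1
12 = 12×1 + 0
Since gcd(286, 2089) = 1, back-substitute to write 1 as a combination:
1 = 25 − 2·12
1 = −2·87 + 7·25
1 = 7·286 − 23·87
1 = −23·2089 + 168·286
So 286·168 ≡ 1 (mod 2089).

168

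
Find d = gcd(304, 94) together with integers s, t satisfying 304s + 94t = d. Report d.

2

Euclidean algorithm:
304 = 3·94 + 22
94 = 4·22 + 6
22 = 3·6 + 4
6 = 1·4 + 2
4 = 2·2 + 0
gcd(304, 94) = 2.
Back-substituting:
2 = 6 − 4
2 = −22 + 4·6
2 = 4·94 − 17·22
2 = −17·304 + 55·94
So 2 = (-17)·304 + (55)·94.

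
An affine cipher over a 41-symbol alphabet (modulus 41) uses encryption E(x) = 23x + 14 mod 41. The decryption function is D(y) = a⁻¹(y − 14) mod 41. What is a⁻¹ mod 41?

25

Apply the Euclidean algorithm to 41 and 23:
41 = 1×23 + 18
23 = 1×18 + 5
18 = 3×5 + 3
5 = 1×3 + 2
3 = 1×2 + 1
2 = 2×1 + 0
Since gcd(23, 41) = 1, back-substitute to write 1 as a combination:
1 = 3 − 2
1 = −5 + 2·3
1 = 2·18 − 7·5
1 = −7·23 + 9·18
1 = 9·41 − 16·23
Thus 23·(-16) ≡ 1 (mod 41); reducing, -16 mod 41 = 25.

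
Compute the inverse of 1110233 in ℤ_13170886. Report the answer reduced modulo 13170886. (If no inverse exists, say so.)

1818399

Apply the Euclidean algorithm to 13170886 and 1110233:
13170886 = 11*1110233 + 958323
1110233 = 1*958323 + 151910
958323 = 6*151910 + 46863
151910 = 3*46863 + 11321
46863 = 4*11321 + 1579
11321 = 7*1579 + 268
1579 = 5*268 + 239
268 = 1*239 + 29
239 = 8*29 + 7
29 = 4*7 + 1
7 = 7*1 + 0
The gcd is 1. Working backward:
1 = 29 − 4·7
1 = −4·239 + 33·29
1 = 33·268 − 37·239
1 = −37·1579 + 218·268
1 = 218·11321 − 1563·1579
1 = −1563·46863 + 6470·11321
1 = 6470·151910 − 20973·46863
1 = −20973·958323 + 132308·151910
1 = 132308·1110233 − 153281·958323
1 = −153281·13170886 + 1818399·1110233
So 1110233·1818399 ≡ 1 (mod 13170886).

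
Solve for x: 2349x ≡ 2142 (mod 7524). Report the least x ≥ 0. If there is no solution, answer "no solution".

302

First find gcd(2349, 7524):
7524 = 3×2349 + 477
2349 = 4×477 + 441
477 = 1×441 + 36
441 = 12×36 + 9
36 = 4×9 + 0
gcd = 9 and 9 | 2142, so solutions exist. Divide through by 9: 261x ≡ 238 (mod 836).
Now find 261⁻¹ mod 836:
836 = 3*261 + 53
261 = 4*53 + 49
53 = 1*49 + 4
49 = 12*4 + 1
4 = 4*1 + 0
Back-substitute:
1 = 49 − 12·4
1 = −12·53 + 13·49
1 = 13·261 − 64·53
1 = −64·836 + 205·261
So 261⁻¹ ≡ 205 (mod 836).
Then x ≡ 205·238 ≡ 302 (mod 836); the smallest non-negative solution is x = 302.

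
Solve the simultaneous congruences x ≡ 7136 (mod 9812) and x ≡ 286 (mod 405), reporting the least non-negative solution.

Write x = 7136 + 9812·k. Then 9812·k ≡ 286 − 7136 ≡ 35 (mod 405).
Need 9812⁻¹ mod 405. Extended Euclid on (405, 92):
405 = 4*92 + 37
92 = 2*37 + 18
37 = 2*18 + 1
18 = 18*1 + 0
Back-substitute:
1 = 37 − 2·18
1 = −2·92 + 5·37
1 = 5·405 − 22·92
9812⁻¹ ≡ 383 (mod 405), so k ≡ 383·35 ≡ 40 (mod 405).
x = 7136 + 9812·40 = 399616.

399616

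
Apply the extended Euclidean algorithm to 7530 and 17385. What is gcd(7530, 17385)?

15

Euclidean algorithm:
17385 = 2·7530 + 2325
7530 = 3·2325 + 555
2325 = 4·555 + 105
555 = 5·105 + 30
105 = 3·30 + 15
30 = 2·15 + 0
gcd(7530, 17385) = 15.
Back-substituting:
15 = 105 − 3·30
15 = −3·555 + 16·105
15 = 16·2325 − 67·555
15 = −67·7530 + 217·2325
15 = 217·17385 − 501·7530
So 15 = (217)·17385 + (-501)·7530.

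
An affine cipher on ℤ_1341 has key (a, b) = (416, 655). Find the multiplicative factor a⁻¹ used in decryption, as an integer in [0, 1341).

1067

Extended Euclidean algorithm:
1341 = 3*416 + 93
416 = 4*93 + 44
93 = 2*44 + 5
44 = 8*5 + 4
5 = 1*4 + 1
4 = 4*1 + 0
The gcd is 1. Working backward:
1 = 5 − 4
1 = −44 + 9·5
1 = 9·93 − 19·44
1 = −19·416 + 85·93
1 = 85·1341 − 274·416
So 416·(-274) ≡ 1 (mod 1341), and -274 ≡ 1067 (mod 1341).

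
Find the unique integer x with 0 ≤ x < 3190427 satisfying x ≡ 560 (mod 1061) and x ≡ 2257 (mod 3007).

Write x = 560 + 1061·k. Then 1061·k ≡ 2257 − 560 ≡ 1697 (mod 3007).
Need 1061⁻¹ mod 3007. Extended Euclid on (3007, 1061):
3007 = 2*1061 + 885
1061 = 1*885 + 176
885 = 5*176 + 5
176 = 35*5 + 1
5 = 5*1 + 0
Back-substitute:
1 = 176 − 35·5
1 = −35·885 + 176·176
1 = 176·1061 − 211·885
1 = −211·3007 + 598·1061
1061⁻¹ ≡ 598 (mod 3007), so k ≡ 598·1697 ≡ 1447 (mod 3007).
x = 560 + 1061·1447 = 1535827.

1535827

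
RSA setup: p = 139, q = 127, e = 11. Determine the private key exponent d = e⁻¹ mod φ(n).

φ(n) = (p−1)(q−1) = 138·126 = 17388.
Need d with 11·d ≡ 1 (mod 17388). Apply the extended Euclidean algorithm:
17388 = 1580·11 + 8
11 = 1·8 + 3
8 = 2·3 + 2
3 = 1·2 + 1
2 = 2·1 + 0
Back-substitute:
1 = 3 − 2
1 = −8 + 3·3
1 = 3·11 − 4·8
1 = −4·17388 + 6323·11
So 11·6323 ≡ 1 (mod 17388), hence d = 6323.

6323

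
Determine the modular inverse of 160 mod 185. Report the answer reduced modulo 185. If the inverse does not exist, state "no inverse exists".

Compute gcd(160, 185):
185 = 1*160 + 25
160 = 6*25 + 10
25 = 2*10 + 5
10 = 2*5 + 0
Since gcd = 5 > 1, 160 is not a unit mod 185.

no inverse exists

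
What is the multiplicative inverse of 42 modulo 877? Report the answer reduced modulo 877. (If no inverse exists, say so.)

Apply the Euclidean algorithm to 877 and 42:
877 = 20×42 + 37
42 = 1×37 + 5
37 = 7×5 + 2
5 = 2×2 + 1
2 = 2×1 + 0
gcd = 1, so the inverse exists. Back-substitute:
1 = 5 − 2·2
1 = −2·37 + 15·5
1 = 15·42 − 17·37
1 = −17·877 + 355·42
So 42·355 ≡ 1 (mod 877).

355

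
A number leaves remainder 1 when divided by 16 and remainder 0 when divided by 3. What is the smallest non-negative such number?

Write x = 1 + 16·k. Then 16·k ≡ 0 − 1 ≡ 2 (mod 3).
Need 16⁻¹ mod 3. Extended Euclid on (3, 1):
3 = 3·1 + 0
16⁻¹ ≡ 1 (mod 3), so k ≡ 1·2 ≡ 2 (mod 3).
x = 1 + 16·2 = 33.

33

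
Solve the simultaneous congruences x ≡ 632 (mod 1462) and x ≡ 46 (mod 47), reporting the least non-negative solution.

7942

Write x = 632 + 1462·k. Then 1462·k ≡ 46 − 632 ≡ 25 (mod 47).
Need 1462⁻¹ mod 47. Extended Euclid on (47, 5):
47 = 9×5 + 2
5 = 2×2 + 1
2 = 2×1 + 0
Back-substitute:
1 = 5 − 2·2
1 = −2·47 + 19·5
1462⁻¹ ≡ 19 (mod 47), so k ≡ 19·25 ≡ 5 (mod 47).
x = 632 + 1462·5 = 7942.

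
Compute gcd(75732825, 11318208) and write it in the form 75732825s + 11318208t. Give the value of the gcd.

Apply Euclid's algorithm to 75732825 and 11318208:
75732825 = 6·11318208 + 7823577
11318208 = 1·7823577 + 3494631
7823577 = 2·3494631 + 834315
3494631 = 4·834315 + 157371
834315 = 5·157371 + 47460
157371 = 3·47460 + 14991
47460 = 3·14991 + 2487
14991 = 6·2487 + 69
2487 = 36·69 + 3
69 = 23·3 + 0
gcd(75732825, 11318208) = 3.
Back-substituting:
3 = 2487 − 36·69
3 = −36·14991 + 217·2487
3 = 217·47460 − 687·14991
3 = −687·157371 + 2278·47460
3 = 2278·834315 − 12077·157371
3 = −12077·3494631 + 50586·834315
3 = 50586·7823577 − 113249·3494631
3 = −113249·11318208 + 163835·7823577
3 = 163835·75732825 − 1096259·11318208
So 3 = (163835)·75732825 + (-1096259)·11318208.

3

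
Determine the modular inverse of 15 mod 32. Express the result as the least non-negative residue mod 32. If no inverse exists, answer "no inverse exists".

Extended Euclidean algorithm:
32 = 2*15 + 2
15 = 7*2 + 1
2 = 2*1 + 0
gcd = 1, so the inverse exists. Back-substitute:
1 = 15 − 7·2
1 = −7·32 + 15·15
So 15·15 ≡ 1 (mod 32).

15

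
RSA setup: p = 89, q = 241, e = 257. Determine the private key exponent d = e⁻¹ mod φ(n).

φ(n) = (p−1)(q−1) = 88·240 = 21120.
Need d with 257·d ≡ 1 (mod 21120). Apply the extended Euclidean algorithm:
21120 = 82×257 + 46
257 = 5×46 + 27
46 = 1×27 + 19
27 = 1×19 + 8
19 = 2×8 + 3
8 = 2×3 + 2
3 = 1×2 + 1
2 = 2×1 + 0
Back-substitute:
1 = 3 − 2
1 = −8 + 3·3
1 = 3·19 − 7·8
1 = −7·27 + 10·19
1 = 10·46 − 17·27
1 = −17·257 + 95·46
1 = 95·21120 − 7807·257
So 257·(-7807) ≡ 1 (mod 21120), hence d ≡ -7807 ≡ 13313 (mod 21120).

13313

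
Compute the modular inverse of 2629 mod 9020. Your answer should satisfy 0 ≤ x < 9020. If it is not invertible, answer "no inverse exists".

no inverse exists

Compute gcd(2629, 9020):
9020 = 3·2629 + 1133
2629 = 2·1133 + 363
1133 = 3·363 + 44
363 = 8·44 + 11
44 = 4·11 + 0
The gcd is 11, not 1, hence no inverse exists.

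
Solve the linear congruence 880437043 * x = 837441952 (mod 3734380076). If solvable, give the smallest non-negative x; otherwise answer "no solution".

2159202968

First find gcd(880437043, 3734380076):
3734380076 = 4·880437043 + 212631904
880437043 = 4·212631904 + 29909427
212631904 = 7·29909427 + 3265915
29909427 = 9·3265915 + 516192
3265915 = 6·516192 + 168763
516192 = 3·168763 + 9903
168763 = 17·9903 + 412
9903 = 24·412 + 15
412 = 27·15 + 7
15 = 2·7 + 1
7 = 7·1 + 0
gcd = 1, so a unique solution mod 3734380076 exists.
Back-substitute for the Bézout coefficients:
1 = 15 − 2·7
1 = −2·412 + 55·15
1 = 55·9903 − 1322·412
1 = −1322·168763 + 22529·9903
1 = 22529·516192 − 68909·168763
1 = −68909·3265915 + 435983·516192
1 = 435983·29909427 − 3992756·3265915
1 = −3992756·212631904 + 28385275·29909427
1 = 28385275·880437043 − 117533856·212631904
1 = −117533856·3734380076 + 498520699·880437043
So 880437043·(498520699) ≡ 1 (mod 3734380076), giving 880437043⁻¹ ≡ 498520699.
x ≡ 880437043⁻¹·837441952 ≡ 498520699·837441952 ≡ 2159202968 (mod 3734380076).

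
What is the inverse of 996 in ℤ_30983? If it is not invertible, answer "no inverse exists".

3764

Apply the Euclidean algorithm to 30983 and 996:
30983 = 31×996 + 107
996 = 9×107 + 33
107 = 3×33 + 8
33 = 4×8 + 1
8 = 8×1 + 0
The gcd is 1. Working backward:
1 = 33 − 4·8
1 = −4·107 + 13·33
1 = 13·996 − 121·107
1 = −121·30983 + 3764·996
So 996·3764 ≡ 1 (mod 30983).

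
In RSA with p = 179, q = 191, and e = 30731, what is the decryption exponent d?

32331

φ(n) = (p−1)(q−1) = 178·190 = 33820.
Need d with 30731·d ≡ 1 (mod 33820). Apply the extended Euclidean algorithm:
33820 = 1*30731 + 3089
30731 = 9*3089 + 2930
3089 = 1*2930 + 159
2930 = 18*159 + 68
159 = 2*68 + 23
68 = 2*23 + 22
23 = 1*22 + 1
22 = 22*1 + 0
Back-substitute:
1 = 23 − 22
1 = −68 + 3·23
1 = 3·159 − 7·68
1 = −7·2930 + 129·159
1 = 129·3089 − 136·2930
1 = −136·30731 + 1353·3089
1 = 1353·33820 − 1489·30731
So 30731·(-1489) ≡ 1 (mod 33820), hence d ≡ -1489 ≡ 32331 (mod 33820).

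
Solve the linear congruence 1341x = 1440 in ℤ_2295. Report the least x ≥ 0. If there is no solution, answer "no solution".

First find gcd(1341, 2295):
2295 = 1×1341 + 954
1341 = 1×954 + 387
954 = 2×387 + 180
387 = 2×180 + 27
180 = 6×27 + 18
27 = 1×18 + 9
18 = 2×9 + 0
gcd = 9 and 9 | 1440, so solutions exist. Divide through by 9: 149x ≡ 160 (mod 255).
Now find 149⁻¹ mod 255:
255 = 1×149 + 106
149 = 1×106 + 43
106 = 2×43 + 20
43 = 2×20 + 3
20 = 6×3 + 2
3 = 1×2 + 1
2 = 2×1 + 0
Back-substitute:
1 = 3 − 2
1 = −20 + 7·3
1 = 7·43 − 15·20
1 = −15·106 + 37·43
1 = 37·149 − 52·106
1 = −52·255 + 89·149
So 149⁻¹ ≡ 89 (mod 255).
Then x ≡ 89·160 ≡ 215 (mod 255); the smallest non-negative solution is x = 215.

215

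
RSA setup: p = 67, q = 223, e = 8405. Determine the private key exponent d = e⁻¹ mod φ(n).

φ(n) = (p−1)(q−1) = 66·222 = 14652.
Need d with 8405·d ≡ 1 (mod 14652). Apply the extended Euclidean algorithm:
14652 = 1·8405 + 6247
8405 = 1·6247 + 2158
6247 = 2·2158 + 1931
2158 = 1·1931 + 227
1931 = 8·227 + 115
227 = 1·115 + 112
115 = 1·112 + 3
112 = 37·3 + 1
3 = 3·1 + 0
Back-substitute:
1 = 112 − 37·3
1 = −37·115 + 38·112
1 = 38·227 − 75·115
1 = −75·1931 + 638·227
1 = 638·2158 − 713·1931
1 = −713·6247 + 2064·2158
1 = 2064·8405 − 2777·6247
1 = −2777·14652 + 4841·8405
So 8405·4841 ≡ 1 (mod 14652), hence d = 4841.

4841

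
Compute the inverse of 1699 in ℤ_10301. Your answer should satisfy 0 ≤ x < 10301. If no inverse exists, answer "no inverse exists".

Extended Euclidean algorithm:
10301 = 6*1699 + 107
1699 = 15*107 + 94
107 = 1*94 + 13
94 = 7*13 + 3
13 = 4*3 + 1
3 = 3*1 + 0
Since gcd(1699, 10301) = 1, back-substitute to write 1 as a combination:
1 = 13 − 4·3
1 = −4·94 + 29·13
1 = 29·107 − 33·94
1 = −33·1699 + 524·107
1 = 524·10301 − 3177·1699
Hence 1699⁻¹ ≡ -3177 ≡ 7124 (mod 10301).

7124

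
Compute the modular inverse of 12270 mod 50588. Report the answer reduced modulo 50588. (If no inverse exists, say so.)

no inverse exists

Euclidean algorithm on 50588, 12270:
50588 = 4·12270 + 1508
12270 = 8·1508 + 206
1508 = 7·206 + 66
206 = 3·66 + 8
66 = 8·8 + 2
8 = 4·2 + 0
Since gcd = 2 > 1, 12270 is not a unit mod 50588.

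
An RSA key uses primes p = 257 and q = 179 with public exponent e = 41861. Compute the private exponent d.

3405

φ(n) = (p−1)(q−1) = 256·178 = 45568.
Need d with 41861·d ≡ 1 (mod 45568). Apply the extended Euclidean algorithm:
45568 = 1*41861 + 3707
41861 = 11*3707 + 1084
3707 = 3*1084 + 455
1084 = 2*455 + 174
455 = 2*174 + 107
174 = 1*107 + 67
107 = 1*67 + 40
67 = 1*40 + 27
40 = 1*27 + 13
27 = 2*13 + 1
13 = 13*1 + 0
Back-substitute:
1 = 27 − 2·13
1 = −2·40 + 3·27
1 = 3·67 − 5·40
1 = −5·107 + 8·67
1 = 8·174 − 13·107
1 = −13·455 + 34·174
1 = 34·1084 − 81·455
1 = −81·3707 + 277·1084
1 = 277·41861 − 3128·3707
1 = −3128·45568 + 3405·41861
So 41861·3405 ≡ 1 (mod 45568), hence d = 3405.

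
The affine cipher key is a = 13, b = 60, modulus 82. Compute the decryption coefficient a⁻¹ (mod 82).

Run Euclid on (82, 13):
82 = 6×13 + 4
13 = 3×4 + 1
4 = 4×1 + 0
Since gcd(13, 82) = 1, back-substitute to write 1 as a combination:
1 = 13 − 3·4
1 = −3·82 + 19·13
So 13·19 ≡ 1 (mod 82).

19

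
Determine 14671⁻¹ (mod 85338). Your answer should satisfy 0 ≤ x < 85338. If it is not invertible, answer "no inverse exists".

Apply the Euclidean algorithm to 85338 and 14671:
85338 = 5*14671 + 11983
14671 = 1*11983 + 2688
11983 = 4*2688 + 1231
2688 = 2*1231 + 226
1231 = 5*226 + 101
226 = 2*101 + 24
101 = 4*24 + 5
24 = 4*5 + 4
5 = 1*4 + 1
4 = 4*1 + 0
gcd = 1, so the inverse exists. Back-substitute:
1 = 5 − 4
1 = −24 + 5·5
1 = 5·101 − 21·24
1 = −21·226 + 47·101
1 = 47·1231 − 256·226
1 = −256·2688 + 559·1231
1 = 559·11983 − 2492·2688
1 = −2492·14671 + 3051·11983
1 = 3051·85338 − 17747·14671
Hence 14671⁻¹ ≡ -17747 ≡ 67591 (mod 85338).

67591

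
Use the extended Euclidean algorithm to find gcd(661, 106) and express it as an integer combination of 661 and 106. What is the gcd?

Apply Euclid's algorithm to 661 and 106:
661 = 6·106 + 25
106 = 4·25 + 6
25 = 4·6 + 1
6 = 6·1 + 0
gcd(661, 106) = 1.
Back-substituting:
1 = 25 − 4·6
1 = −4·106 + 17·25
1 = 17·661 − 106·106
So 1 = (17)·661 + (-106)·106.

1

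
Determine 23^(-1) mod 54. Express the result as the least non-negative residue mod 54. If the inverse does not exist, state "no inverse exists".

Extended Euclidean algorithm:
54 = 2*23 + 8
23 = 2*8 + 7
8 = 1*7 + 1
7 = 7*1 + 0
Since gcd(23, 54) = 1, back-substitute to write 1 as a combination:
1 = 8 − 7
1 = −23 + 3·8
1 = 3·54 − 7·23
Hence 23⁻¹ ≡ -7 ≡ 47 (mod 54).

47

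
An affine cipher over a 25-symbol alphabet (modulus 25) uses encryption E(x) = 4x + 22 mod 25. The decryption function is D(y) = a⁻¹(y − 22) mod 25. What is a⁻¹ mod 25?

19

Extended Euclidean algorithm:
25 = 6·4 + 1
4 = 4·1 + 0
The gcd is 1. Working backward:
1 = 25 − 6·4
Hence 4⁻¹ ≡ -6 ≡ 19 (mod 25).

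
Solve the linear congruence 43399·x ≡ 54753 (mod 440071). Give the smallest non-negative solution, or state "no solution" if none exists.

224179

First find gcd(43399, 440071):
440071 = 10*43399 + 6081
43399 = 7*6081 + 832
6081 = 7*832 + 257
832 = 3*257 + 61
257 = 4*61 + 13
61 = 4*13 + 9
13 = 1*9 + 4
9 = 2*4 + 1
4 = 4*1 + 0
gcd = 1, so a unique solution mod 440071 exists.
Back-substitute for the Bézout coefficients:
1 = 9 − 2·4
1 = −2·13 + 3·9
1 = 3·61 − 14·13
1 = −14·257 + 59·61
1 = 59·832 − 191·257
1 = −191·6081 + 1396·832
1 = 1396·43399 − 9963·6081
1 = −9963·440071 + 101026·43399
So 43399·(101026) ≡ 1 (mod 440071), giving 43399⁻¹ ≡ 101026.
x ≡ 43399⁻¹·54753 ≡ 101026·54753 ≡ 224179 (mod 440071).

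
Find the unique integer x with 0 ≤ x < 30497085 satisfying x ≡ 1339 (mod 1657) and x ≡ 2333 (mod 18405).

Write x = 1339 + 1657·k. Then 1657·k ≡ 2333 − 1339 ≡ 994 (mod 18405).
Need 1657⁻¹ mod 18405. Extended Euclid on (18405, 1657):
18405 = 11×1657 + 178
1657 = 9×178 + 55
178 = 3×55 + 13
55 = 4×13 + 3
13 = 4×3 + 1
3 = 3×1 + 0
Back-substitute:
1 = 13 − 4·3
1 = −4·55 + 17·13
1 = 17·178 − 55·55
1 = −55·1657 + 512·178
1 = 512·18405 − 5687·1657
1657⁻¹ ≡ 12718 (mod 18405), so k ≡ 12718·994 ≡ 15862 (mod 18405).
x = 1339 + 1657·15862 = 26284673.

26284673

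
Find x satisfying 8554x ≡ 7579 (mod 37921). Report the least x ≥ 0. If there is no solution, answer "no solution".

2612

First find gcd(8554, 37921):
37921 = 4×8554 + 3705
8554 = 2×3705 + 1144
3705 = 3×1144 + 273
1144 = 4×273 + 52
273 = 5×52 + 13
52 = 4×13 + 0
gcd = 13 and 13 | 7579, so solutions exist. Divide through by 13: 658x ≡ 583 (mod 2917).
Now find 658⁻¹ mod 2917:
2917 = 4×658 + 285
658 = 2×285 + 88
285 = 3×88 + 21
88 = 4×21 + 4
21 = 5×4 + 1
4 = 4×1 + 0
Back-substitute:
1 = 21 − 5·4
1 = −5·88 + 21·21
1 = 21·285 − 68·88
1 = −68·658 + 157·285
1 = 157·2917 − 696·658
So 658·(-696) ≡ 1 (mod 2917), i.e. 658⁻¹ ≡ 2221.
Then x ≡ 2221·583 ≡ 2612 (mod 2917); the smallest non-negative solution is x = 2612.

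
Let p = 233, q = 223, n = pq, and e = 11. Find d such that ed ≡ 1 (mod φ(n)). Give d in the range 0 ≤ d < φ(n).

φ(n) = (p−1)(q−1) = 232·222 = 51504.
Need d with 11·d ≡ 1 (mod 51504). Apply the extended Euclidean algorithm:
51504 = 4682·11 + 2
11 = 5·2 + 1
2 = 2·1 + 0
Back-substitute:
1 = 11 − 5·2
1 = −5·51504 + 23411·11
So 11·23411 ≡ 1 (mod 51504), hence d = 23411.

23411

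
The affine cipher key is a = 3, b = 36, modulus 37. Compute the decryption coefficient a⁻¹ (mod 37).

25

Run Euclid on (37, 3):
37 = 12×3 + 1
3 = 3×1 + 0
The gcd is 1. Working backward:
1 = 37 − 12·3
So 3·(-12) ≡ 1 (mod 37), and -12 ≡ 25 (mod 37).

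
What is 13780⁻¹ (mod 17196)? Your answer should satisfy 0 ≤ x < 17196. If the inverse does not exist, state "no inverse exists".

Euclidean algorithm on 17196, 13780:
17196 = 1·13780 + 3416
13780 = 4·3416 + 116
3416 = 29·116 + 52
116 = 2·52 + 12
52 = 4·12 + 4
12 = 3·4 + 0
The gcd is 4, not 1, hence no inverse exists.

no inverse exists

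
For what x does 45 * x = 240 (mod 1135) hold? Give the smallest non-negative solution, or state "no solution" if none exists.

81

First find gcd(45, 1135):
1135 = 25×45 + 10
45 = 4×10 + 5
10 = 2×5 + 0
gcd = 5 and 5 | 240, so solutions exist. Divide through by 5: 9x ≡ 48 (mod 227).
Now find 9⁻¹ mod 227:
227 = 25×9 + 2
9 = 4×2 + 1
2 = 2×1 + 0
Back-substitute:
1 = 9 − 4·2
1 = −4·227 + 101·9
So 9⁻¹ ≡ 101 (mod 227).
Then x ≡ 101·48 ≡ 81 (mod 227); the smallest non-negative solution is x = 81.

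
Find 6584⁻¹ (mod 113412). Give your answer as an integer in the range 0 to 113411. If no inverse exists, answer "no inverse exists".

no inverse exists

Compute gcd(6584, 113412):
113412 = 17×6584 + 1484
6584 = 4×1484 + 648
1484 = 2×648 + 188
648 = 3×188 + 84
188 = 2×84 + 20
84 = 4×20 + 4
20 = 5×4 + 0
Since gcd = 4 > 1, 6584 is not a unit mod 113412.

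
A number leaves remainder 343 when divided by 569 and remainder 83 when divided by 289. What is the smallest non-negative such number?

35052

Write x = 343 + 569·k. Then 569·k ≡ 83 − 343 ≡ 29 (mod 289).
Need 569⁻¹ mod 289. Extended Euclid on (289, 280):
289 = 1·280 + 9
280 = 31·9 + 1
9 = 9·1 + 0
Back-substitute:
1 = 280 − 31·9
1 = −31·289 + 32·280
569⁻¹ ≡ 32 (mod 289), so k ≡ 32·29 ≡ 61 (mod 289).
x = 343 + 569·61 = 35052.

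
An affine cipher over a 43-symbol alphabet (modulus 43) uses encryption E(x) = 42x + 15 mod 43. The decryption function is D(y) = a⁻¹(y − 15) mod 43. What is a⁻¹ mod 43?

Run Euclid on (43, 42):
43 = 1·42 + 1
42 = 42·1 + 0
gcd = 1, so the inverse exists. Back-substitute:
1 = 43 − 42
So 42·(-1) ≡ 1 (mod 43), and -1 ≡ 42 (mod 43).

42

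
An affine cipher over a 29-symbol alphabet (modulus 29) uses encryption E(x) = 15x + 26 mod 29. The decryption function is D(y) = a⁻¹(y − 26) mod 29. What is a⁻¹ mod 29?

2

gcd(29, 15) by repeated division:
29 = 1×15 + 14
15 = 1×14 + 1
14 = 14×1 + 0
gcd = 1, so the inverse exists. Back-substitute:
1 = 15 − 14
1 = −29 + 2·15
So 15·2 ≡ 1 (mod 29).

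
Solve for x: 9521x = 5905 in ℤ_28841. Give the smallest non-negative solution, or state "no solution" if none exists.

455

First find gcd(9521, 28841):
28841 = 3*9521 + 278
9521 = 34*278 + 69
278 = 4*69 + 2
69 = 34*2 + 1
2 = 2*1 + 0
gcd = 1, so a unique solution mod 28841 exists.
Back-substitute for the Bézout coefficients:
1 = 69 − 34·2
1 = −34·278 + 137·69
1 = 137·9521 − 4692·278
1 = −4692·28841 + 14213·9521
So 9521·(14213) ≡ 1 (mod 28841), giving 9521⁻¹ ≡ 14213.
x ≡ 9521⁻¹·5905 ≡ 14213·5905 ≡ 455 (mod 28841).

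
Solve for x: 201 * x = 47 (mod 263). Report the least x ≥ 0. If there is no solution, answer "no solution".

First find gcd(201, 263):
263 = 1*201 + 62
201 = 3*62 + 15
62 = 4*15 + 2
15 = 7*2 + 1
2 = 2*1 + 0
gcd = 1, so a unique solution mod 263 exists.
Back-substitute for the Bézout coefficients:
1 = 15 − 7·2
1 = −7·62 + 29·15
1 = 29·201 − 94·62
1 = −94·263 + 123·201
So 201·(123) ≡ 1 (mod 263), giving 201⁻¹ ≡ 123.
x ≡ 201⁻¹·47 ≡ 123·47 ≡ 258 (mod 263).

258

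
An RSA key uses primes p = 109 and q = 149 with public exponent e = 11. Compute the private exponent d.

φ(n) = (p−1)(q−1) = 108·148 = 15984.
Need d with 11·d ≡ 1 (mod 15984). Apply the extended Euclidean algorithm:
15984 = 1453×11 + 1
11 = 11×1 + 0
Back-substitute:
1 = 15984 − 1453·11
So 11·(-1453) ≡ 1 (mod 15984), hence d ≡ -1453 ≡ 14531 (mod 15984).

14531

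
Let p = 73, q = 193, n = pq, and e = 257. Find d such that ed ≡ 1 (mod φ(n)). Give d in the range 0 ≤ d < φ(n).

φ(n) = (p−1)(q−1) = 72·192 = 13824.
Need d with 257·d ≡ 1 (mod 13824). Apply the extended Euclidean algorithm:
13824 = 53×257 + 203
257 = 1×203 + 54
203 = 3×54 + 41
54 = 1×41 + 13
41 = 3×13 + 2
13 = 6×2 + 1
2 = 2×1 + 0
Back-substitute:
1 = 13 − 6·2
1 = −6·41 + 19·13
1 = 19·54 − 25·41
1 = −25·203 + 94·54
1 = 94·257 − 119·203
1 = −119·13824 + 6401·257
So 257·6401 ≡ 1 (mod 13824), hence d = 6401.

6401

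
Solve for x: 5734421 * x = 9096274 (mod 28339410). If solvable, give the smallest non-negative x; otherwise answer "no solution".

First find gcd(5734421, 28339410):
28339410 = 4×5734421 + 5401726
5734421 = 1×5401726 + 332695
5401726 = 16×332695 + 78606
332695 = 4×78606 + 18271
78606 = 4×18271 + 5522
18271 = 3×5522 + 1705
5522 = 3×1705 + 407
1705 = 4×407 + 77
407 = 5×77 + 22
77 = 3×22 + 11
22 = 2×11 + 0
gcd = 11 and 11 | 9096274, so solutions exist. Divide through by 11: 521311x ≡ 826934 (mod 2576310).
Now find 521311⁻¹ mod 2576310:
2576310 = 4·521311 + 491066
521311 = 1·491066 + 30245
491066 = 16·30245 + 7146
30245 = 4·7146 + 1661
7146 = 4·1661 + 502
1661 = 3·502 + 155
502 = 3·155 + 37
155 = 4·37 + 7
37 = 5·7 + 2
7 = 3·2 + 1
2 = 2·1 + 0
Back-substitute:
1 = 7 − 3·2
1 = −3·37 + 16·7
1 = 16·155 − 67·37
1 = −67·502 + 217·155
1 = 217·1661 − 718·502
1 = −718·7146 + 3089·1661
1 = 3089·30245 − 13074·7146
1 = −13074·491066 + 212273·30245
1 = 212273·521311 − 225347·491066
1 = −225347·2576310 + 1113661·521311
So 521311⁻¹ ≡ 1113661 (mod 2576310).
Then x ≡ 1113661·826934 ≡ 1525394 (mod 2576310); the smallest non-negative solution is x = 1525394.

1525394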